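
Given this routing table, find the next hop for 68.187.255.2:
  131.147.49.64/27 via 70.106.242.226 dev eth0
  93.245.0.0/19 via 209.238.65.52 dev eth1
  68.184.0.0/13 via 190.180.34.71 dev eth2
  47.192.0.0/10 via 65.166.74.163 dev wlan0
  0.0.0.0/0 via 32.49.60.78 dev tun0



Longest prefix match for 68.187.255.2:
  /27 131.147.49.64: no
  /19 93.245.0.0: no
  /13 68.184.0.0: MATCH
  /10 47.192.0.0: no
  /0 0.0.0.0: MATCH
Selected: next-hop 190.180.34.71 via eth2 (matched /13)


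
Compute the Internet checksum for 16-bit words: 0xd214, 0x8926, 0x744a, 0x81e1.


Sum all words (with carry folding):
+ 0xd214 = 0xd214
+ 0x8926 = 0x5b3b
+ 0x744a = 0xcf85
+ 0x81e1 = 0x5167
One's complement: ~0x5167
Checksum = 0xae98


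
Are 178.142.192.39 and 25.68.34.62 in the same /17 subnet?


Mask: 255.255.128.0
178.142.192.39 AND mask = 178.142.128.0
25.68.34.62 AND mask = 25.68.0.0
No, different subnets (178.142.128.0 vs 25.68.0.0)


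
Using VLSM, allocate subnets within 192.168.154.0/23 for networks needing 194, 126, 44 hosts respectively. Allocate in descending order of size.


194 hosts -> /24 (254 usable): 192.168.154.0/24
126 hosts -> /25 (126 usable): 192.168.155.0/25
44 hosts -> /26 (62 usable): 192.168.155.128/26
Allocation: 192.168.154.0/24 (194 hosts, 254 usable); 192.168.155.0/25 (126 hosts, 126 usable); 192.168.155.128/26 (44 hosts, 62 usable)


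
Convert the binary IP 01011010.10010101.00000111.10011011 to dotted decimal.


01011010 = 90
10010101 = 149
00000111 = 7
10011011 = 155
IP: 90.149.7.155


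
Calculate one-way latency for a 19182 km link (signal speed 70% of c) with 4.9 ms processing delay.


Speed = 0.7 * 3e5 km/s = 210000 km/s
Propagation delay = 19182 / 210000 = 0.0913 s = 91.3429 ms
Processing delay = 4.9 ms
Total one-way latency = 96.2429 ms


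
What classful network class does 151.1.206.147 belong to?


First octet: 151
Binary: 10010111
10xxxxxx -> Class B (128-191)
Class B, default mask 255.255.0.0 (/16)


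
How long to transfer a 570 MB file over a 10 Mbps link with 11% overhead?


Effective throughput = 10 * (1 - 11/100) = 8.9 Mbps
File size in Mb = 570 * 8 = 4560 Mb
Time = 4560 / 8.9
Time = 512.3596 seconds


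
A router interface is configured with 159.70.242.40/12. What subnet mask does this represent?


/12 means 12 network bits, 20 host bits
Binary: 11111111111100000000000000000000
Mask: 255.240.0.0


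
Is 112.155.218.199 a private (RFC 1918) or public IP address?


RFC 1918 private ranges:
  10.0.0.0/8 (10.0.0.0 - 10.255.255.255)
  172.16.0.0/12 (172.16.0.0 - 172.31.255.255)
  192.168.0.0/16 (192.168.0.0 - 192.168.255.255)
Public (not in any RFC 1918 range)


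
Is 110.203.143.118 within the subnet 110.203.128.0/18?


Subnet network: 110.203.128.0
Test IP AND mask: 110.203.128.0
Yes, 110.203.143.118 is in 110.203.128.0/18


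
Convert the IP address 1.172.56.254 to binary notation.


1 = 00000001
172 = 10101100
56 = 00111000
254 = 11111110
Binary: 00000001.10101100.00111000.11111110


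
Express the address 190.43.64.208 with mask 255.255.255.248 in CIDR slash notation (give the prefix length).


Binary: 11111111.11111111.11111111.11111000
Count leading 1s
Prefix: /29


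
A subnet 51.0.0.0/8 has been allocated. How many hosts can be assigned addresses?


Host bits = 32 - 8 = 24
Total addresses = 2^24 = 16777216
Usable = total - 2 (network and broadcast)
Usable hosts: 16777214


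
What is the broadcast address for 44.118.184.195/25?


Network: 44.118.184.128/25
Host bits = 7
Set all host bits to 1:
Broadcast: 44.118.184.255


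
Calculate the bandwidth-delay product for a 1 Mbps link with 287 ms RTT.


BDP = bandwidth * RTT
= 1 Mbps * 287 ms
= 1 * 1e6 * 287 / 1000 bits
= 287000 bits
= 35875 bytes
= 35.0342 KB
BDP = 287000 bits (35875 bytes)


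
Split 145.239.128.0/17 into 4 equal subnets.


New prefix = 17 + 2 = 19
Each subnet has 8192 addresses
  145.239.128.0/19
  145.239.160.0/19
  145.239.192.0/19
  145.239.224.0/19
Subnets: 145.239.128.0/19, 145.239.160.0/19, 145.239.192.0/19, 145.239.224.0/19


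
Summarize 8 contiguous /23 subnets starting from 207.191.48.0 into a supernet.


Original prefix: /23
Number of subnets: 8 = 2^3
New prefix = 23 - 3 = 20
Supernet: 207.191.48.0/20


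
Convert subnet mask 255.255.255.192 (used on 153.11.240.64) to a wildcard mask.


Subnet mask: 255.255.255.192
Wildcard = 255.255.255.255 - subnet mask
255 - 255 = 0
255 - 255 = 0
255 - 255 = 0
255 - 192 = 63
Wildcard: 0.0.0.63


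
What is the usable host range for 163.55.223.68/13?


Network: 163.48.0.0
Broadcast: 163.55.255.255
First usable = network + 1
Last usable = broadcast - 1
Range: 163.48.0.1 to 163.55.255.254


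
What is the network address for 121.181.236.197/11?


IP:   01111001.10110101.11101100.11000101
Mask: 11111111.11100000.00000000.00000000
AND operation:
Net:  01111001.10100000.00000000.00000000
Network: 121.160.0.0/11


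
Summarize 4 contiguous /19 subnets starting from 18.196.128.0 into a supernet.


Original prefix: /19
Number of subnets: 4 = 2^2
New prefix = 19 - 2 = 17
Supernet: 18.196.128.0/17


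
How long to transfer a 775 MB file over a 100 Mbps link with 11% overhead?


Effective throughput = 100 * (1 - 11/100) = 89 Mbps
File size in Mb = 775 * 8 = 6200 Mb
Time = 6200 / 89
Time = 69.6629 seconds


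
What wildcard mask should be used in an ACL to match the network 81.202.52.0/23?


Subnet mask: 255.255.254.0
Wildcard = 255.255.255.255 - subnet mask
255 - 255 = 0
255 - 255 = 0
255 - 254 = 1
255 - 0 = 255
Wildcard: 0.0.1.255


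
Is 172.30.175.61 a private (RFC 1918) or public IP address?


RFC 1918 private ranges:
  10.0.0.0/8 (10.0.0.0 - 10.255.255.255)
  172.16.0.0/12 (172.16.0.0 - 172.31.255.255)
  192.168.0.0/16 (192.168.0.0 - 192.168.255.255)
Private (in 172.16.0.0/12)


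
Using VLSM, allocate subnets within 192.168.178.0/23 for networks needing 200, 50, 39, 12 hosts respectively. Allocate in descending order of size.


200 hosts -> /24 (254 usable): 192.168.178.0/24
50 hosts -> /26 (62 usable): 192.168.179.0/26
39 hosts -> /26 (62 usable): 192.168.179.64/26
12 hosts -> /28 (14 usable): 192.168.179.128/28
Allocation: 192.168.178.0/24 (200 hosts, 254 usable); 192.168.179.0/26 (50 hosts, 62 usable); 192.168.179.64/26 (39 hosts, 62 usable); 192.168.179.128/28 (12 hosts, 14 usable)


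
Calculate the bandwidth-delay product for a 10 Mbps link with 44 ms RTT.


BDP = bandwidth * RTT
= 10 Mbps * 44 ms
= 10 * 1e6 * 44 / 1000 bits
= 440000 bits
= 55000 bytes
= 53.7109 KB
BDP = 440000 bits (55000 bytes)


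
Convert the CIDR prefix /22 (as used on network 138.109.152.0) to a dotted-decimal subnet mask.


/22 means 22 network bits, 10 host bits
Binary: 11111111111111111111110000000000
Mask: 255.255.252.0


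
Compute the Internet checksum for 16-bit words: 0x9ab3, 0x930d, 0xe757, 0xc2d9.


Sum all words (with carry folding):
+ 0x9ab3 = 0x9ab3
+ 0x930d = 0x2dc1
+ 0xe757 = 0x1519
+ 0xc2d9 = 0xd7f2
One's complement: ~0xd7f2
Checksum = 0x280d


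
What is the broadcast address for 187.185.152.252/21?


Network: 187.185.152.0/21
Host bits = 11
Set all host bits to 1:
Broadcast: 187.185.159.255


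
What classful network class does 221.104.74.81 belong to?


First octet: 221
Binary: 11011101
110xxxxx -> Class C (192-223)
Class C, default mask 255.255.255.0 (/24)


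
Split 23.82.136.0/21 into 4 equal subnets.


New prefix = 21 + 2 = 23
Each subnet has 512 addresses
  23.82.136.0/23
  23.82.138.0/23
  23.82.140.0/23
  23.82.142.0/23
Subnets: 23.82.136.0/23, 23.82.138.0/23, 23.82.140.0/23, 23.82.142.0/23


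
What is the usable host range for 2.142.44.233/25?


Network: 2.142.44.128
Broadcast: 2.142.44.255
First usable = network + 1
Last usable = broadcast - 1
Range: 2.142.44.129 to 2.142.44.254


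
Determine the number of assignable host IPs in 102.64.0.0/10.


Host bits = 32 - 10 = 22
Total addresses = 2^22 = 4194304
Usable = total - 2 (network and broadcast)
Usable hosts: 4194302


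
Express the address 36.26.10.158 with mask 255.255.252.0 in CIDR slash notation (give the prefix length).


Binary: 11111111.11111111.11111100.00000000
Count leading 1s
Prefix: /22


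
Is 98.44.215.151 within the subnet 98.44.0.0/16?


Subnet network: 98.44.0.0
Test IP AND mask: 98.44.0.0
Yes, 98.44.215.151 is in 98.44.0.0/16


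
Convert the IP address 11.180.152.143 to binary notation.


11 = 00001011
180 = 10110100
152 = 10011000
143 = 10001111
Binary: 00001011.10110100.10011000.10001111


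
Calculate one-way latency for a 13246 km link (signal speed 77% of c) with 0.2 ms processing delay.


Speed = 0.77 * 3e5 km/s = 231000 km/s
Propagation delay = 13246 / 231000 = 0.0573 s = 57.342 ms
Processing delay = 0.2 ms
Total one-way latency = 57.542 ms


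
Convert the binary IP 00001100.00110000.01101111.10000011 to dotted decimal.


00001100 = 12
00110000 = 48
01101111 = 111
10000011 = 131
IP: 12.48.111.131


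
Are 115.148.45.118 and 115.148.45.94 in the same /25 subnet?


Mask: 255.255.255.128
115.148.45.118 AND mask = 115.148.45.0
115.148.45.94 AND mask = 115.148.45.0
Yes, same subnet (115.148.45.0)


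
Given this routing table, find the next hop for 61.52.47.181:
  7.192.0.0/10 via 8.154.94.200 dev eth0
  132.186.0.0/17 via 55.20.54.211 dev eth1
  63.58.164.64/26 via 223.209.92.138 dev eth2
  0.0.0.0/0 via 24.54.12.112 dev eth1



Longest prefix match for 61.52.47.181:
  /10 7.192.0.0: no
  /17 132.186.0.0: no
  /26 63.58.164.64: no
  /0 0.0.0.0: MATCH
Selected: next-hop 24.54.12.112 via eth1 (matched /0)


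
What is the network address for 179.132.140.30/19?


IP:   10110011.10000100.10001100.00011110
Mask: 11111111.11111111.11100000.00000000
AND operation:
Net:  10110011.10000100.10000000.00000000
Network: 179.132.128.0/19


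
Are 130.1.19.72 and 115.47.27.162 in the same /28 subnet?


Mask: 255.255.255.240
130.1.19.72 AND mask = 130.1.19.64
115.47.27.162 AND mask = 115.47.27.160
No, different subnets (130.1.19.64 vs 115.47.27.160)


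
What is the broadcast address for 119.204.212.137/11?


Network: 119.192.0.0/11
Host bits = 21
Set all host bits to 1:
Broadcast: 119.223.255.255


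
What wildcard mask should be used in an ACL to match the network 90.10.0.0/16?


Subnet mask: 255.255.0.0
Wildcard = 255.255.255.255 - subnet mask
255 - 255 = 0
255 - 255 = 0
255 - 0 = 255
255 - 0 = 255
Wildcard: 0.0.255.255


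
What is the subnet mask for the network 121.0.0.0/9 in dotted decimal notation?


/9 means 9 network bits, 23 host bits
Binary: 11111111100000000000000000000000
Mask: 255.128.0.0


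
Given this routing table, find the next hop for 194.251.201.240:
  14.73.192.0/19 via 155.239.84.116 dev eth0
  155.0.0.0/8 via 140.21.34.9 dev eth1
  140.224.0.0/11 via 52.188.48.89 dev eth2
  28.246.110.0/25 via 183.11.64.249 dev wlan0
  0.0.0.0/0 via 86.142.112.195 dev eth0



Longest prefix match for 194.251.201.240:
  /19 14.73.192.0: no
  /8 155.0.0.0: no
  /11 140.224.0.0: no
  /25 28.246.110.0: no
  /0 0.0.0.0: MATCH
Selected: next-hop 86.142.112.195 via eth0 (matched /0)


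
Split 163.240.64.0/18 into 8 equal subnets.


New prefix = 18 + 3 = 21
Each subnet has 2048 addresses
  163.240.64.0/21
  163.240.72.0/21
  163.240.80.0/21
  163.240.88.0/21
  163.240.96.0/21
  163.240.104.0/21
  163.240.112.0/21
  163.240.120.0/21
Subnets: 163.240.64.0/21, 163.240.72.0/21, 163.240.80.0/21, 163.240.88.0/21, 163.240.96.0/21, 163.240.104.0/21, 163.240.112.0/21, 163.240.120.0/21


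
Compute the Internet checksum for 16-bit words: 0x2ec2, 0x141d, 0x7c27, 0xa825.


Sum all words (with carry folding):
+ 0x2ec2 = 0x2ec2
+ 0x141d = 0x42df
+ 0x7c27 = 0xbf06
+ 0xa825 = 0x672c
One's complement: ~0x672c
Checksum = 0x98d3


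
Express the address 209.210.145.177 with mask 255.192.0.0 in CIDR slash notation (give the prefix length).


Binary: 11111111.11000000.00000000.00000000
Count leading 1s
Prefix: /10


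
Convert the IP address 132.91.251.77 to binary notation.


132 = 10000100
91 = 01011011
251 = 11111011
77 = 01001101
Binary: 10000100.01011011.11111011.01001101


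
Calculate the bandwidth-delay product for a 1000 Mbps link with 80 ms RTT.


BDP = bandwidth * RTT
= 1000 Mbps * 80 ms
= 1000 * 1e6 * 80 / 1000 bits
= 80000000 bits
= 10000000 bytes
= 9765.625 KB
BDP = 80000000 bits (10000000 bytes)


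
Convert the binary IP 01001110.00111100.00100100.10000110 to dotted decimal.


01001110 = 78
00111100 = 60
00100100 = 36
10000110 = 134
IP: 78.60.36.134


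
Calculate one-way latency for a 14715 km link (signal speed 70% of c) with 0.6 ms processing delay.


Speed = 0.7 * 3e5 km/s = 210000 km/s
Propagation delay = 14715 / 210000 = 0.0701 s = 70.0714 ms
Processing delay = 0.6 ms
Total one-way latency = 70.6714 ms


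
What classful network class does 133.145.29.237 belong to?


First octet: 133
Binary: 10000101
10xxxxxx -> Class B (128-191)
Class B, default mask 255.255.0.0 (/16)


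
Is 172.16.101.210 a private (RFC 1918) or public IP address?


RFC 1918 private ranges:
  10.0.0.0/8 (10.0.0.0 - 10.255.255.255)
  172.16.0.0/12 (172.16.0.0 - 172.31.255.255)
  192.168.0.0/16 (192.168.0.0 - 192.168.255.255)
Private (in 172.16.0.0/12)


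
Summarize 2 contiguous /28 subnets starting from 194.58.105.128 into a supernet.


Original prefix: /28
Number of subnets: 2 = 2^1
New prefix = 28 - 1 = 27
Supernet: 194.58.105.128/27


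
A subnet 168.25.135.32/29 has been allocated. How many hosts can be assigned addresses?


Host bits = 32 - 29 = 3
Total addresses = 2^3 = 8
Usable = total - 2 (network and broadcast)
Usable hosts: 6


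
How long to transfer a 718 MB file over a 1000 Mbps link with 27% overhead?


Effective throughput = 1000 * (1 - 27/100) = 730 Mbps
File size in Mb = 718 * 8 = 5744 Mb
Time = 5744 / 730
Time = 7.8685 seconds


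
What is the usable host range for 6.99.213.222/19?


Network: 6.99.192.0
Broadcast: 6.99.223.255
First usable = network + 1
Last usable = broadcast - 1
Range: 6.99.192.1 to 6.99.223.254


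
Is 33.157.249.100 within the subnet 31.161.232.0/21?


Subnet network: 31.161.232.0
Test IP AND mask: 33.157.248.0
No, 33.157.249.100 is not in 31.161.232.0/21


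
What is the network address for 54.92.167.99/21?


IP:   00110110.01011100.10100111.01100011
Mask: 11111111.11111111.11111000.00000000
AND operation:
Net:  00110110.01011100.10100000.00000000
Network: 54.92.160.0/21


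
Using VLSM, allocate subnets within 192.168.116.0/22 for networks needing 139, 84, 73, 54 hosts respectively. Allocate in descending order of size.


139 hosts -> /24 (254 usable): 192.168.116.0/24
84 hosts -> /25 (126 usable): 192.168.117.0/25
73 hosts -> /25 (126 usable): 192.168.117.128/25
54 hosts -> /26 (62 usable): 192.168.118.0/26
Allocation: 192.168.116.0/24 (139 hosts, 254 usable); 192.168.117.0/25 (84 hosts, 126 usable); 192.168.117.128/25 (73 hosts, 126 usable); 192.168.118.0/26 (54 hosts, 62 usable)


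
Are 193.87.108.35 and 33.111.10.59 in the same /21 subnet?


Mask: 255.255.248.0
193.87.108.35 AND mask = 193.87.104.0
33.111.10.59 AND mask = 33.111.8.0
No, different subnets (193.87.104.0 vs 33.111.8.0)


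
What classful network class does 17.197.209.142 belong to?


First octet: 17
Binary: 00010001
0xxxxxxx -> Class A (1-126)
Class A, default mask 255.0.0.0 (/8)


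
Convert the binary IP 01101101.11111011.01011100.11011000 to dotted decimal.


01101101 = 109
11111011 = 251
01011100 = 92
11011000 = 216
IP: 109.251.92.216


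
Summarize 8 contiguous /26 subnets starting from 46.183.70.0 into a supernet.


Original prefix: /26
Number of subnets: 8 = 2^3
New prefix = 26 - 3 = 23
Supernet: 46.183.70.0/23


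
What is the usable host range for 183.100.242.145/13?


Network: 183.96.0.0
Broadcast: 183.103.255.255
First usable = network + 1
Last usable = broadcast - 1
Range: 183.96.0.1 to 183.103.255.254


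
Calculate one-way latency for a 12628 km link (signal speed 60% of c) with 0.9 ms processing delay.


Speed = 0.6 * 3e5 km/s = 180000 km/s
Propagation delay = 12628 / 180000 = 0.0702 s = 70.1556 ms
Processing delay = 0.9 ms
Total one-way latency = 71.0556 ms


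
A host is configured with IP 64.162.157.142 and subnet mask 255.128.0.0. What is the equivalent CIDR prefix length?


Binary: 11111111.10000000.00000000.00000000
Count leading 1s
Prefix: /9


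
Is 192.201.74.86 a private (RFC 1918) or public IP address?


RFC 1918 private ranges:
  10.0.0.0/8 (10.0.0.0 - 10.255.255.255)
  172.16.0.0/12 (172.16.0.0 - 172.31.255.255)
  192.168.0.0/16 (192.168.0.0 - 192.168.255.255)
Public (not in any RFC 1918 range)


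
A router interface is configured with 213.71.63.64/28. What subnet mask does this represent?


/28 means 28 network bits, 4 host bits
Binary: 11111111111111111111111111110000
Mask: 255.255.255.240


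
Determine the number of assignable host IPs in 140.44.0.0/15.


Host bits = 32 - 15 = 17
Total addresses = 2^17 = 131072
Usable = total - 2 (network and broadcast)
Usable hosts: 131070


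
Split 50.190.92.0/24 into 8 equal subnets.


New prefix = 24 + 3 = 27
Each subnet has 32 addresses
  50.190.92.0/27
  50.190.92.32/27
  50.190.92.64/27
  50.190.92.96/27
  50.190.92.128/27
  50.190.92.160/27
  50.190.92.192/27
  50.190.92.224/27
Subnets: 50.190.92.0/27, 50.190.92.32/27, 50.190.92.64/27, 50.190.92.96/27, 50.190.92.128/27, 50.190.92.160/27, 50.190.92.192/27, 50.190.92.224/27


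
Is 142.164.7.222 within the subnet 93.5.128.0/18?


Subnet network: 93.5.128.0
Test IP AND mask: 142.164.0.0
No, 142.164.7.222 is not in 93.5.128.0/18


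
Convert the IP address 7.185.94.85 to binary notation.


7 = 00000111
185 = 10111001
94 = 01011110
85 = 01010101
Binary: 00000111.10111001.01011110.01010101


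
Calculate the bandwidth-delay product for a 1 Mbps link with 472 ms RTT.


BDP = bandwidth * RTT
= 1 Mbps * 472 ms
= 1 * 1e6 * 472 / 1000 bits
= 472000 bits
= 59000 bytes
= 57.6172 KB
BDP = 472000 bits (59000 bytes)


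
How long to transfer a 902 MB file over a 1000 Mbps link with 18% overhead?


Effective throughput = 1000 * (1 - 18/100) = 820.0 Mbps
File size in Mb = 902 * 8 = 7216 Mb
Time = 7216 / 820.0
Time = 8.8 seconds


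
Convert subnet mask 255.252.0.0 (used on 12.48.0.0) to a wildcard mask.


Subnet mask: 255.252.0.0
Wildcard = 255.255.255.255 - subnet mask
255 - 255 = 0
255 - 252 = 3
255 - 0 = 255
255 - 0 = 255
Wildcard: 0.3.255.255


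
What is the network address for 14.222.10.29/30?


IP:   00001110.11011110.00001010.00011101
Mask: 11111111.11111111.11111111.11111100
AND operation:
Net:  00001110.11011110.00001010.00011100
Network: 14.222.10.28/30


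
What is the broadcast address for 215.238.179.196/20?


Network: 215.238.176.0/20
Host bits = 12
Set all host bits to 1:
Broadcast: 215.238.191.255


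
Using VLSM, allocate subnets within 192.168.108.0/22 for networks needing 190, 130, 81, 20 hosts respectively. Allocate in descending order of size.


190 hosts -> /24 (254 usable): 192.168.108.0/24
130 hosts -> /24 (254 usable): 192.168.109.0/24
81 hosts -> /25 (126 usable): 192.168.110.0/25
20 hosts -> /27 (30 usable): 192.168.110.128/27
Allocation: 192.168.108.0/24 (190 hosts, 254 usable); 192.168.109.0/24 (130 hosts, 254 usable); 192.168.110.0/25 (81 hosts, 126 usable); 192.168.110.128/27 (20 hosts, 30 usable)


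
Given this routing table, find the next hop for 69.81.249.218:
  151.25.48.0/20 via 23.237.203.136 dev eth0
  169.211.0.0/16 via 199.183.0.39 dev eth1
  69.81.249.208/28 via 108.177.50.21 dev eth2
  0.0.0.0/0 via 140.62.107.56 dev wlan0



Longest prefix match for 69.81.249.218:
  /20 151.25.48.0: no
  /16 169.211.0.0: no
  /28 69.81.249.208: MATCH
  /0 0.0.0.0: MATCH
Selected: next-hop 108.177.50.21 via eth2 (matched /28)


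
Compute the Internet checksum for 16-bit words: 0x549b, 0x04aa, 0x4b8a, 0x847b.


Sum all words (with carry folding):
+ 0x549b = 0x549b
+ 0x04aa = 0x5945
+ 0x4b8a = 0xa4cf
+ 0x847b = 0x294b
One's complement: ~0x294b
Checksum = 0xd6b4


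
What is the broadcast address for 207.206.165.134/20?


Network: 207.206.160.0/20
Host bits = 12
Set all host bits to 1:
Broadcast: 207.206.175.255


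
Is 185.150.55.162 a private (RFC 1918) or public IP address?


RFC 1918 private ranges:
  10.0.0.0/8 (10.0.0.0 - 10.255.255.255)
  172.16.0.0/12 (172.16.0.0 - 172.31.255.255)
  192.168.0.0/16 (192.168.0.0 - 192.168.255.255)
Public (not in any RFC 1918 range)


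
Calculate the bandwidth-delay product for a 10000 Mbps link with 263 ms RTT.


BDP = bandwidth * RTT
= 10000 Mbps * 263 ms
= 10000 * 1e6 * 263 / 1000 bits
= 2630000000 bits
= 328750000 bytes
= 321044.9219 KB
BDP = 2630000000 bits (328750000 bytes)


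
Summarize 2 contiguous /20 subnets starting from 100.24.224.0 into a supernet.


Original prefix: /20
Number of subnets: 2 = 2^1
New prefix = 20 - 1 = 19
Supernet: 100.24.224.0/19


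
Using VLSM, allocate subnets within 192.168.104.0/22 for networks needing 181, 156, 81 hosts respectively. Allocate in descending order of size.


181 hosts -> /24 (254 usable): 192.168.104.0/24
156 hosts -> /24 (254 usable): 192.168.105.0/24
81 hosts -> /25 (126 usable): 192.168.106.0/25
Allocation: 192.168.104.0/24 (181 hosts, 254 usable); 192.168.105.0/24 (156 hosts, 254 usable); 192.168.106.0/25 (81 hosts, 126 usable)


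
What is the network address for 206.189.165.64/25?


IP:   11001110.10111101.10100101.01000000
Mask: 11111111.11111111.11111111.10000000
AND operation:
Net:  11001110.10111101.10100101.00000000
Network: 206.189.165.0/25


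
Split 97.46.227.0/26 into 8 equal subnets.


New prefix = 26 + 3 = 29
Each subnet has 8 addresses
  97.46.227.0/29
  97.46.227.8/29
  97.46.227.16/29
  97.46.227.24/29
  97.46.227.32/29
  97.46.227.40/29
  97.46.227.48/29
  97.46.227.56/29
Subnets: 97.46.227.0/29, 97.46.227.8/29, 97.46.227.16/29, 97.46.227.24/29, 97.46.227.32/29, 97.46.227.40/29, 97.46.227.48/29, 97.46.227.56/29


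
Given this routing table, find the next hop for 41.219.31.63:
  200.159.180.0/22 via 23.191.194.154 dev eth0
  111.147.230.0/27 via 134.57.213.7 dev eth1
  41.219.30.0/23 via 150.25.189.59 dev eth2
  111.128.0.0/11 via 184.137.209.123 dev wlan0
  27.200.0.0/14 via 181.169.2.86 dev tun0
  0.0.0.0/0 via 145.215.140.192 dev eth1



Longest prefix match for 41.219.31.63:
  /22 200.159.180.0: no
  /27 111.147.230.0: no
  /23 41.219.30.0: MATCH
  /11 111.128.0.0: no
  /14 27.200.0.0: no
  /0 0.0.0.0: MATCH
Selected: next-hop 150.25.189.59 via eth2 (matched /23)


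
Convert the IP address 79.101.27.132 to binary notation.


79 = 01001111
101 = 01100101
27 = 00011011
132 = 10000100
Binary: 01001111.01100101.00011011.10000100


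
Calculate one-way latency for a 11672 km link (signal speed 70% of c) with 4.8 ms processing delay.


Speed = 0.7 * 3e5 km/s = 210000 km/s
Propagation delay = 11672 / 210000 = 0.0556 s = 55.581 ms
Processing delay = 4.8 ms
Total one-way latency = 60.381 ms


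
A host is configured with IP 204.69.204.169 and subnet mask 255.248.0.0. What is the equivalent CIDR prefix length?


Binary: 11111111.11111000.00000000.00000000
Count leading 1s
Prefix: /13


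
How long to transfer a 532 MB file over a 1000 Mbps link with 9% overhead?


Effective throughput = 1000 * (1 - 9/100) = 910 Mbps
File size in Mb = 532 * 8 = 4256 Mb
Time = 4256 / 910
Time = 4.6769 seconds


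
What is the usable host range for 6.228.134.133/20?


Network: 6.228.128.0
Broadcast: 6.228.143.255
First usable = network + 1
Last usable = broadcast - 1
Range: 6.228.128.1 to 6.228.143.254


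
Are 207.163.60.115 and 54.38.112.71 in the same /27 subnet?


Mask: 255.255.255.224
207.163.60.115 AND mask = 207.163.60.96
54.38.112.71 AND mask = 54.38.112.64
No, different subnets (207.163.60.96 vs 54.38.112.64)


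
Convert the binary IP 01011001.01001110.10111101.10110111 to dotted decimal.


01011001 = 89
01001110 = 78
10111101 = 189
10110111 = 183
IP: 89.78.189.183


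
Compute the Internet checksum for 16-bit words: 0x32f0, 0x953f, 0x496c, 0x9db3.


Sum all words (with carry folding):
+ 0x32f0 = 0x32f0
+ 0x953f = 0xc82f
+ 0x496c = 0x119c
+ 0x9db3 = 0xaf4f
One's complement: ~0xaf4f
Checksum = 0x50b0


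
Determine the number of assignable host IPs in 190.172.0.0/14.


Host bits = 32 - 14 = 18
Total addresses = 2^18 = 262144
Usable = total - 2 (network and broadcast)
Usable hosts: 262142


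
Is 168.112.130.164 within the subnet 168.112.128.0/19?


Subnet network: 168.112.128.0
Test IP AND mask: 168.112.128.0
Yes, 168.112.130.164 is in 168.112.128.0/19


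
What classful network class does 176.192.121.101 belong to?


First octet: 176
Binary: 10110000
10xxxxxx -> Class B (128-191)
Class B, default mask 255.255.0.0 (/16)


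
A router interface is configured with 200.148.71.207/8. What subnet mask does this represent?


/8 means 8 network bits, 24 host bits
Binary: 11111111000000000000000000000000
Mask: 255.0.0.0


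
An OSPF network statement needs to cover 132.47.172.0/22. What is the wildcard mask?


Subnet mask: 255.255.252.0
Wildcard = 255.255.255.255 - subnet mask
255 - 255 = 0
255 - 255 = 0
255 - 252 = 3
255 - 0 = 255
Wildcard: 0.0.3.255


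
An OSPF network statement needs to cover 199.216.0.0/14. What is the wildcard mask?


Subnet mask: 255.252.0.0
Wildcard = 255.255.255.255 - subnet mask
255 - 255 = 0
255 - 252 = 3
255 - 0 = 255
255 - 0 = 255
Wildcard: 0.3.255.255


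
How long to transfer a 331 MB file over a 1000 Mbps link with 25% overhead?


Effective throughput = 1000 * (1 - 25/100) = 750 Mbps
File size in Mb = 331 * 8 = 2648 Mb
Time = 2648 / 750
Time = 3.5307 seconds


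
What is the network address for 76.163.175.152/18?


IP:   01001100.10100011.10101111.10011000
Mask: 11111111.11111111.11000000.00000000
AND operation:
Net:  01001100.10100011.10000000.00000000
Network: 76.163.128.0/18


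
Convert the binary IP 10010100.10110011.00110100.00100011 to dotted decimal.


10010100 = 148
10110011 = 179
00110100 = 52
00100011 = 35
IP: 148.179.52.35


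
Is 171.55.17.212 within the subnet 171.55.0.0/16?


Subnet network: 171.55.0.0
Test IP AND mask: 171.55.0.0
Yes, 171.55.17.212 is in 171.55.0.0/16


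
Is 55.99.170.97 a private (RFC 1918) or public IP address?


RFC 1918 private ranges:
  10.0.0.0/8 (10.0.0.0 - 10.255.255.255)
  172.16.0.0/12 (172.16.0.0 - 172.31.255.255)
  192.168.0.0/16 (192.168.0.0 - 192.168.255.255)
Public (not in any RFC 1918 range)


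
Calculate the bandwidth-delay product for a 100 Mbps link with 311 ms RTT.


BDP = bandwidth * RTT
= 100 Mbps * 311 ms
= 100 * 1e6 * 311 / 1000 bits
= 31100000 bits
= 3887500 bytes
= 3796.3867 KB
BDP = 31100000 bits (3887500 bytes)


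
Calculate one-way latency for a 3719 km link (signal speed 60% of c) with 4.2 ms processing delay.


Speed = 0.6 * 3e5 km/s = 180000 km/s
Propagation delay = 3719 / 180000 = 0.0207 s = 20.6611 ms
Processing delay = 4.2 ms
Total one-way latency = 24.8611 ms


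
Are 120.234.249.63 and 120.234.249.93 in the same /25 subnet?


Mask: 255.255.255.128
120.234.249.63 AND mask = 120.234.249.0
120.234.249.93 AND mask = 120.234.249.0
Yes, same subnet (120.234.249.0)


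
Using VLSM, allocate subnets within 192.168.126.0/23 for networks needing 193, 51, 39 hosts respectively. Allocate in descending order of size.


193 hosts -> /24 (254 usable): 192.168.126.0/24
51 hosts -> /26 (62 usable): 192.168.127.0/26
39 hosts -> /26 (62 usable): 192.168.127.64/26
Allocation: 192.168.126.0/24 (193 hosts, 254 usable); 192.168.127.0/26 (51 hosts, 62 usable); 192.168.127.64/26 (39 hosts, 62 usable)


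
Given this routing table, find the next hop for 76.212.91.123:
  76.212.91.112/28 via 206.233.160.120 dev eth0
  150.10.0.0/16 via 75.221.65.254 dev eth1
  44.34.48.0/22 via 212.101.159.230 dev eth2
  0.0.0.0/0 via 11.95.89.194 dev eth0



Longest prefix match for 76.212.91.123:
  /28 76.212.91.112: MATCH
  /16 150.10.0.0: no
  /22 44.34.48.0: no
  /0 0.0.0.0: MATCH
Selected: next-hop 206.233.160.120 via eth0 (matched /28)


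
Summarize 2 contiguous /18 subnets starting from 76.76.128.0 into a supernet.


Original prefix: /18
Number of subnets: 2 = 2^1
New prefix = 18 - 1 = 17
Supernet: 76.76.128.0/17


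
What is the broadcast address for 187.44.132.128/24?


Network: 187.44.132.0/24
Host bits = 8
Set all host bits to 1:
Broadcast: 187.44.132.255


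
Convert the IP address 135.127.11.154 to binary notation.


135 = 10000111
127 = 01111111
11 = 00001011
154 = 10011010
Binary: 10000111.01111111.00001011.10011010


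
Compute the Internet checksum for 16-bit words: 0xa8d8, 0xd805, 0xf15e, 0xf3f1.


Sum all words (with carry folding):
+ 0xa8d8 = 0xa8d8
+ 0xd805 = 0x80de
+ 0xf15e = 0x723d
+ 0xf3f1 = 0x662f
One's complement: ~0x662f
Checksum = 0x99d0


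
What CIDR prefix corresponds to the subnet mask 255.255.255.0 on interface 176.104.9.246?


Binary: 11111111.11111111.11111111.00000000
Count leading 1s
Prefix: /24


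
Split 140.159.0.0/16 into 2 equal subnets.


New prefix = 16 + 1 = 17
Each subnet has 32768 addresses
  140.159.0.0/17
  140.159.128.0/17
Subnets: 140.159.0.0/17, 140.159.128.0/17


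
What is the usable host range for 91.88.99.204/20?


Network: 91.88.96.0
Broadcast: 91.88.111.255
First usable = network + 1
Last usable = broadcast - 1
Range: 91.88.96.1 to 91.88.111.254


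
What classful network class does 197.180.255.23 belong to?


First octet: 197
Binary: 11000101
110xxxxx -> Class C (192-223)
Class C, default mask 255.255.255.0 (/24)


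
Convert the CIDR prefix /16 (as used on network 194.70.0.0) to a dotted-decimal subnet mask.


/16 means 16 network bits, 16 host bits
Binary: 11111111111111110000000000000000
Mask: 255.255.0.0


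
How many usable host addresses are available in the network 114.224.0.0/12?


Host bits = 32 - 12 = 20
Total addresses = 2^20 = 1048576
Usable = total - 2 (network and broadcast)
Usable hosts: 1048574


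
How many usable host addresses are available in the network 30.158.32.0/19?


Host bits = 32 - 19 = 13
Total addresses = 2^13 = 8192
Usable = total - 2 (network and broadcast)
Usable hosts: 8190


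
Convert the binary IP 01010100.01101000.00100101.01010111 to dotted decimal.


01010100 = 84
01101000 = 104
00100101 = 37
01010111 = 87
IP: 84.104.37.87


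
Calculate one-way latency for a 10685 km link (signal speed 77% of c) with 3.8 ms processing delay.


Speed = 0.77 * 3e5 km/s = 231000 km/s
Propagation delay = 10685 / 231000 = 0.0463 s = 46.2554 ms
Processing delay = 3.8 ms
Total one-way latency = 50.0554 ms


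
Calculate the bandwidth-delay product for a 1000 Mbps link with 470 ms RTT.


BDP = bandwidth * RTT
= 1000 Mbps * 470 ms
= 1000 * 1e6 * 470 / 1000 bits
= 470000000 bits
= 58750000 bytes
= 57373.0469 KB
BDP = 470000000 bits (58750000 bytes)


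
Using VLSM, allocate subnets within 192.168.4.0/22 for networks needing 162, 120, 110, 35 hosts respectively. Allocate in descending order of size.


162 hosts -> /24 (254 usable): 192.168.4.0/24
120 hosts -> /25 (126 usable): 192.168.5.0/25
110 hosts -> /25 (126 usable): 192.168.5.128/25
35 hosts -> /26 (62 usable): 192.168.6.0/26
Allocation: 192.168.4.0/24 (162 hosts, 254 usable); 192.168.5.0/25 (120 hosts, 126 usable); 192.168.5.128/25 (110 hosts, 126 usable); 192.168.6.0/26 (35 hosts, 62 usable)


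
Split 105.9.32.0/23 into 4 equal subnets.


New prefix = 23 + 2 = 25
Each subnet has 128 addresses
  105.9.32.0/25
  105.9.32.128/25
  105.9.33.0/25
  105.9.33.128/25
Subnets: 105.9.32.0/25, 105.9.32.128/25, 105.9.33.0/25, 105.9.33.128/25


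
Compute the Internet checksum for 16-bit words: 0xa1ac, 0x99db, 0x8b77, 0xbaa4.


Sum all words (with carry folding):
+ 0xa1ac = 0xa1ac
+ 0x99db = 0x3b88
+ 0x8b77 = 0xc6ff
+ 0xbaa4 = 0x81a4
One's complement: ~0x81a4
Checksum = 0x7e5b


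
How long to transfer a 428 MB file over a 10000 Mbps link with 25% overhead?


Effective throughput = 10000 * (1 - 25/100) = 7500 Mbps
File size in Mb = 428 * 8 = 3424 Mb
Time = 3424 / 7500
Time = 0.4565 seconds


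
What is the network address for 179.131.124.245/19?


IP:   10110011.10000011.01111100.11110101
Mask: 11111111.11111111.11100000.00000000
AND operation:
Net:  10110011.10000011.01100000.00000000
Network: 179.131.96.0/19


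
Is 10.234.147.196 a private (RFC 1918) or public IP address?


RFC 1918 private ranges:
  10.0.0.0/8 (10.0.0.0 - 10.255.255.255)
  172.16.0.0/12 (172.16.0.0 - 172.31.255.255)
  192.168.0.0/16 (192.168.0.0 - 192.168.255.255)
Private (in 10.0.0.0/8)


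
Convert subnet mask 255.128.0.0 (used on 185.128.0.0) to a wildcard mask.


Subnet mask: 255.128.0.0
Wildcard = 255.255.255.255 - subnet mask
255 - 255 = 0
255 - 128 = 127
255 - 0 = 255
255 - 0 = 255
Wildcard: 0.127.255.255


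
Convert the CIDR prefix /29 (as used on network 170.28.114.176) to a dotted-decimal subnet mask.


/29 means 29 network bits, 3 host bits
Binary: 11111111111111111111111111111000
Mask: 255.255.255.248


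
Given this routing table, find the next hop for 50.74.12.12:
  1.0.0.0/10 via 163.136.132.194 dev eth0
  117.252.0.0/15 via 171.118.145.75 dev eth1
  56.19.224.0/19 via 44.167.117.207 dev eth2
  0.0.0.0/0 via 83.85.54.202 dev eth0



Longest prefix match for 50.74.12.12:
  /10 1.0.0.0: no
  /15 117.252.0.0: no
  /19 56.19.224.0: no
  /0 0.0.0.0: MATCH
Selected: next-hop 83.85.54.202 via eth0 (matched /0)


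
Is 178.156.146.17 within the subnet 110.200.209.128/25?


Subnet network: 110.200.209.128
Test IP AND mask: 178.156.146.0
No, 178.156.146.17 is not in 110.200.209.128/25


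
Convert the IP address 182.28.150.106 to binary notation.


182 = 10110110
28 = 00011100
150 = 10010110
106 = 01101010
Binary: 10110110.00011100.10010110.01101010


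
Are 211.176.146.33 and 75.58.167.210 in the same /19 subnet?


Mask: 255.255.224.0
211.176.146.33 AND mask = 211.176.128.0
75.58.167.210 AND mask = 75.58.160.0
No, different subnets (211.176.128.0 vs 75.58.160.0)


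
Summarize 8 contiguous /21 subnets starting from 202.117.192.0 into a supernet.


Original prefix: /21
Number of subnets: 8 = 2^3
New prefix = 21 - 3 = 18
Supernet: 202.117.192.0/18


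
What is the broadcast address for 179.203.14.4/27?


Network: 179.203.14.0/27
Host bits = 5
Set all host bits to 1:
Broadcast: 179.203.14.31


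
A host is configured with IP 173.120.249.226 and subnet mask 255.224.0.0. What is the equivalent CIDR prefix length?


Binary: 11111111.11100000.00000000.00000000
Count leading 1s
Prefix: /11


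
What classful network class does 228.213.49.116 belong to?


First octet: 228
Binary: 11100100
1110xxxx -> Class D (224-239)
Class D (multicast), default mask N/A


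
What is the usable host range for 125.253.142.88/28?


Network: 125.253.142.80
Broadcast: 125.253.142.95
First usable = network + 1
Last usable = broadcast - 1
Range: 125.253.142.81 to 125.253.142.94


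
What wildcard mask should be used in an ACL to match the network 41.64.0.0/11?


Subnet mask: 255.224.0.0
Wildcard = 255.255.255.255 - subnet mask
255 - 255 = 0
255 - 224 = 31
255 - 0 = 255
255 - 0 = 255
Wildcard: 0.31.255.255


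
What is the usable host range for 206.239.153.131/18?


Network: 206.239.128.0
Broadcast: 206.239.191.255
First usable = network + 1
Last usable = broadcast - 1
Range: 206.239.128.1 to 206.239.191.254


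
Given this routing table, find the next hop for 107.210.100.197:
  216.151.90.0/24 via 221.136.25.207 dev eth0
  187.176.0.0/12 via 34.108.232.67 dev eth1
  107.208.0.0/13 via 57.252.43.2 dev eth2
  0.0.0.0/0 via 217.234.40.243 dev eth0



Longest prefix match for 107.210.100.197:
  /24 216.151.90.0: no
  /12 187.176.0.0: no
  /13 107.208.0.0: MATCH
  /0 0.0.0.0: MATCH
Selected: next-hop 57.252.43.2 via eth2 (matched /13)


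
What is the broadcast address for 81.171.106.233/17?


Network: 81.171.0.0/17
Host bits = 15
Set all host bits to 1:
Broadcast: 81.171.127.255


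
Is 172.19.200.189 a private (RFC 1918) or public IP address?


RFC 1918 private ranges:
  10.0.0.0/8 (10.0.0.0 - 10.255.255.255)
  172.16.0.0/12 (172.16.0.0 - 172.31.255.255)
  192.168.0.0/16 (192.168.0.0 - 192.168.255.255)
Private (in 172.16.0.0/12)


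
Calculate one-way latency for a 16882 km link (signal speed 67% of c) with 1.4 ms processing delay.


Speed = 0.67 * 3e5 km/s = 201000 km/s
Propagation delay = 16882 / 201000 = 0.084 s = 83.99 ms
Processing delay = 1.4 ms
Total one-way latency = 85.39 ms


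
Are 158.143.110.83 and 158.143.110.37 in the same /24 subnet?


Mask: 255.255.255.0
158.143.110.83 AND mask = 158.143.110.0
158.143.110.37 AND mask = 158.143.110.0
Yes, same subnet (158.143.110.0)


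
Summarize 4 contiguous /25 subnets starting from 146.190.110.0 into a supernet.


Original prefix: /25
Number of subnets: 4 = 2^2
New prefix = 25 - 2 = 23
Supernet: 146.190.110.0/23


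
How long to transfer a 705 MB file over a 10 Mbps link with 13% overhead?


Effective throughput = 10 * (1 - 13/100) = 8.7 Mbps
File size in Mb = 705 * 8 = 5640 Mb
Time = 5640 / 8.7
Time = 648.2759 seconds


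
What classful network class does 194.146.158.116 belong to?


First octet: 194
Binary: 11000010
110xxxxx -> Class C (192-223)
Class C, default mask 255.255.255.0 (/24)


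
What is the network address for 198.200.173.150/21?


IP:   11000110.11001000.10101101.10010110
Mask: 11111111.11111111.11111000.00000000
AND operation:
Net:  11000110.11001000.10101000.00000000
Network: 198.200.168.0/21


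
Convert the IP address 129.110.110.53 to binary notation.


129 = 10000001
110 = 01101110
110 = 01101110
53 = 00110101
Binary: 10000001.01101110.01101110.00110101


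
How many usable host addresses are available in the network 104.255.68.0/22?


Host bits = 32 - 22 = 10
Total addresses = 2^10 = 1024
Usable = total - 2 (network and broadcast)
Usable hosts: 1022


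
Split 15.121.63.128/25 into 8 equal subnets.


New prefix = 25 + 3 = 28
Each subnet has 16 addresses
  15.121.63.128/28
  15.121.63.144/28
  15.121.63.160/28
  15.121.63.176/28
  15.121.63.192/28
  15.121.63.208/28
  15.121.63.224/28
  15.121.63.240/28
Subnets: 15.121.63.128/28, 15.121.63.144/28, 15.121.63.160/28, 15.121.63.176/28, 15.121.63.192/28, 15.121.63.208/28, 15.121.63.224/28, 15.121.63.240/28


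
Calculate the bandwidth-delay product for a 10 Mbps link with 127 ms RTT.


BDP = bandwidth * RTT
= 10 Mbps * 127 ms
= 10 * 1e6 * 127 / 1000 bits
= 1270000 bits
= 158750 bytes
= 155.0293 KB
BDP = 1270000 bits (158750 bytes)


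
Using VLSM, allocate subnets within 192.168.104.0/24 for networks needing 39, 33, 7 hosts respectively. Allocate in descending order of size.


39 hosts -> /26 (62 usable): 192.168.104.0/26
33 hosts -> /26 (62 usable): 192.168.104.64/26
7 hosts -> /28 (14 usable): 192.168.104.128/28
Allocation: 192.168.104.0/26 (39 hosts, 62 usable); 192.168.104.64/26 (33 hosts, 62 usable); 192.168.104.128/28 (7 hosts, 14 usable)


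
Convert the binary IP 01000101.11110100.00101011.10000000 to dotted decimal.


01000101 = 69
11110100 = 244
00101011 = 43
10000000 = 128
IP: 69.244.43.128


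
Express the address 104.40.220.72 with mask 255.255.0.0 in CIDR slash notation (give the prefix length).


Binary: 11111111.11111111.00000000.00000000
Count leading 1s
Prefix: /16


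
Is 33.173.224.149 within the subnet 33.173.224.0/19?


Subnet network: 33.173.224.0
Test IP AND mask: 33.173.224.0
Yes, 33.173.224.149 is in 33.173.224.0/19


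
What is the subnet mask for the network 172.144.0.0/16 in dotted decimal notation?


/16 means 16 network bits, 16 host bits
Binary: 11111111111111110000000000000000
Mask: 255.255.0.0
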